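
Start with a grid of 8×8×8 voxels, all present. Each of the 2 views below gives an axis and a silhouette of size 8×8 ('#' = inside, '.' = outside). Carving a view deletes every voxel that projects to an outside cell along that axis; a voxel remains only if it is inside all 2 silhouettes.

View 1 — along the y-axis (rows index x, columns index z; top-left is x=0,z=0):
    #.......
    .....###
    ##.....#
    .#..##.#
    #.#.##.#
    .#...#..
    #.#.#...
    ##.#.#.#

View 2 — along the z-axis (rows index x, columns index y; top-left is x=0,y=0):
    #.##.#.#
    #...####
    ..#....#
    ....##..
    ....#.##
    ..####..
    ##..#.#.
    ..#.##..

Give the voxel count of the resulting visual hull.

before carving: 512 voxels (8×8×8)
[1] y-view keeps 26 columns → grid now 208
[2] z-view keeps 28 columns → grid now 84

voxel count = 84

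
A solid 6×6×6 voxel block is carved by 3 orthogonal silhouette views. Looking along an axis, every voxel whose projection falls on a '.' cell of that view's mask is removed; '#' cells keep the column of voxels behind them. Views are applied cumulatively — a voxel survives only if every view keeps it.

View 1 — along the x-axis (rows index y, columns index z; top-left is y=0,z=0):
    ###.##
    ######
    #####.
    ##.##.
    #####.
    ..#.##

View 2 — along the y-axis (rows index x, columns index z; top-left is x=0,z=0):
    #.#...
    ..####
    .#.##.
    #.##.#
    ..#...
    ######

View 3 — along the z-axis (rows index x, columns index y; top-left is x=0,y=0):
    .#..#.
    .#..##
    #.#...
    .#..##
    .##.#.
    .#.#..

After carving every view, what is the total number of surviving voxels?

remaining voxels: 41

start: 6×6×6 = 216 voxels
  1. axis=0 (YZ plane), |mask|=28  ⇒  voxels=168
  2. axis=1 (XZ plane), |mask|=20  ⇒  voxels=93
  3. axis=2 (XY plane), |mask|=15  ⇒  voxels=41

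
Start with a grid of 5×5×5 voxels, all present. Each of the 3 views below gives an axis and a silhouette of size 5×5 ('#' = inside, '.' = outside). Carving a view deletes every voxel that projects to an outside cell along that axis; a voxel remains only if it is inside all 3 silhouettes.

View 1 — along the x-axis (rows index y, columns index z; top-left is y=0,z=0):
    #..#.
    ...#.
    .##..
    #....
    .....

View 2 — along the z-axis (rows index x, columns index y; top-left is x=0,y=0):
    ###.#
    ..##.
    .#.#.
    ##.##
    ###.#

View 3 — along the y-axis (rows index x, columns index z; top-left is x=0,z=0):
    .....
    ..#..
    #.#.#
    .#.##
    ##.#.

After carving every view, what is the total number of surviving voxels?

initial block: 5^3 = 125
[1] x-view keeps 6 columns → grid now 30
[2] z-view keeps 16 columns → grid now 19
[3] y-view keeps 10 columns → grid now 8

|visual hull| = 8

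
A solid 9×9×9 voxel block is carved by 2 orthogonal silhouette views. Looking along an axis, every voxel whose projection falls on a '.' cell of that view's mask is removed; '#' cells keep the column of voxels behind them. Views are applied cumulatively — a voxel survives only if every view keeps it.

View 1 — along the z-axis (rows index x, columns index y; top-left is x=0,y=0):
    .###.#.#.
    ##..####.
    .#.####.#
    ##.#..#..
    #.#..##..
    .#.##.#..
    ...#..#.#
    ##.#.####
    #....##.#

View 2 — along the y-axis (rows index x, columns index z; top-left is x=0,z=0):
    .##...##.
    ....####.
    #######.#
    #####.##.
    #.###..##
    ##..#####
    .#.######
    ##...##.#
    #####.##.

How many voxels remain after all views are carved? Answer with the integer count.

before carving: 729 voxels (9×9×9)
V1 z: intersect with XY mask (43 set) -- 387 left
V2 y: intersect with XZ mask (55 set) -- 256 left

|visual hull| = 256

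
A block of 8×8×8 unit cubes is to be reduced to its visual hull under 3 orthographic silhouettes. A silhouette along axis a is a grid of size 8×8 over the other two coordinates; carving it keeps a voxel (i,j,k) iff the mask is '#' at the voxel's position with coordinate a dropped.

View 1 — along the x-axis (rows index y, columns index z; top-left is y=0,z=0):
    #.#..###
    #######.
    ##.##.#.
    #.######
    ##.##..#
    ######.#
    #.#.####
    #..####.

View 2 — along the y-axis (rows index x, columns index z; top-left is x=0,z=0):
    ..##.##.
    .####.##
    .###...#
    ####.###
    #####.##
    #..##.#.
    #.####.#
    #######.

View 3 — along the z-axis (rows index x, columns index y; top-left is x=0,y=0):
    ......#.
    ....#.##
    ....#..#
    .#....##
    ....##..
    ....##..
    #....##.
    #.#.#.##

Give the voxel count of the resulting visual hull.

start: 8×8×8 = 512 voxels
carve view 1 (along x, YZ-mask fill 47/64): 376 voxels remain
carve view 2 (along y, XZ-mask fill 45/64): 263 voxels remain
carve view 3 (along z, XY-mask fill 21/64): 88 voxels remain

88 voxels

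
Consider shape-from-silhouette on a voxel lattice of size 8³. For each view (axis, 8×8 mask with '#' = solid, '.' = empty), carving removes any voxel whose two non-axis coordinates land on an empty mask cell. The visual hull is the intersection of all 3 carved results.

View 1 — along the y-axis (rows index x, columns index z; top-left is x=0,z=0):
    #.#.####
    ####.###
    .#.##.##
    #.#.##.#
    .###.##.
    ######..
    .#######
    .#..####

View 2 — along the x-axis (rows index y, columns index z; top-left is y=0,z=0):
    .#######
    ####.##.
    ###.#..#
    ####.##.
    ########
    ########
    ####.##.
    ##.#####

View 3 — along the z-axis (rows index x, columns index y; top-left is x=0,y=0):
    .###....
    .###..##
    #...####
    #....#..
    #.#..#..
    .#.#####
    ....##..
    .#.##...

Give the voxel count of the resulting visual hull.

full grid |V| = 512
step 1: project along y, AND mask (46/64) → |grid| = 368
step 2: project along x, AND mask (53/64) → |grid| = 304
step 3: project along z, AND mask (29/64) → |grid| = 141

|visual hull| = 141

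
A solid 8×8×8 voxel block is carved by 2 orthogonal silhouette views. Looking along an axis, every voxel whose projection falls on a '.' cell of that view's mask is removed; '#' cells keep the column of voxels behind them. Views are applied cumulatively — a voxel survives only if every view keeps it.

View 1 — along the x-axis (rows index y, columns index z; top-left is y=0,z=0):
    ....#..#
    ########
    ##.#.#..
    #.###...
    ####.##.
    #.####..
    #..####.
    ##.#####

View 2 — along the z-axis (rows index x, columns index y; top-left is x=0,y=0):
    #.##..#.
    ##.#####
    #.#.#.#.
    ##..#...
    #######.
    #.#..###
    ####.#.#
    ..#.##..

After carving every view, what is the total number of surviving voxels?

before carving: 512 voxels (8×8×8)
carve view 1 (along x, YZ-mask fill 41/64): 328 voxels remain
carve view 2 (along z, XY-mask fill 39/64): 187 voxels remain

remaining voxels: 187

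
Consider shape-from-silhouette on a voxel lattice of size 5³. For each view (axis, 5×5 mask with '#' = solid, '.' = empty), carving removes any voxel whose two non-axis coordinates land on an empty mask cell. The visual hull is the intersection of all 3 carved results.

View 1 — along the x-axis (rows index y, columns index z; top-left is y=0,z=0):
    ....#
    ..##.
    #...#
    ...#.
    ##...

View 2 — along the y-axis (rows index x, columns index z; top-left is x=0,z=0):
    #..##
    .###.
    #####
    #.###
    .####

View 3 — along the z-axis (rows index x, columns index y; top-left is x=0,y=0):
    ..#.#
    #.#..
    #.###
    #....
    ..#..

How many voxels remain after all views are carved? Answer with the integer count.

before carving: 125 voxels (5×5×5)
step 1: project along x, AND mask (8/25) → |grid| = 40
step 2: project along y, AND mask (19/25) → |grid| = 31
step 3: project along z, AND mask (10/25) → |grid| = 11

voxel count = 11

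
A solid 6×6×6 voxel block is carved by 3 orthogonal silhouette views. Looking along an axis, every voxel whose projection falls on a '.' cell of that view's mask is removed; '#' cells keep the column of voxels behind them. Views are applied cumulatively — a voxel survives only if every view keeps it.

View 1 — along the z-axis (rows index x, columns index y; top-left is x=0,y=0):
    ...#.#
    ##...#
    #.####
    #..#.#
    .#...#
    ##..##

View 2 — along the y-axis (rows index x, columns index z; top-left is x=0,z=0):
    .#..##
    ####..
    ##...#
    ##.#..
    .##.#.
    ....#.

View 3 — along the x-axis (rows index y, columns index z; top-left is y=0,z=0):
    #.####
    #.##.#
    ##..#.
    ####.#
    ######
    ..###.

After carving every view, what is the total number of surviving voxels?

start: 6×6×6 = 216 voxels
carve view 1 (along z, XY-mask fill 19/36): 114 voxels remain
carve view 2 (along y, XZ-mask fill 17/36): 52 voxels remain
carve view 3 (along x, YZ-mask fill 26/36): 33 voxels remain

voxel count = 33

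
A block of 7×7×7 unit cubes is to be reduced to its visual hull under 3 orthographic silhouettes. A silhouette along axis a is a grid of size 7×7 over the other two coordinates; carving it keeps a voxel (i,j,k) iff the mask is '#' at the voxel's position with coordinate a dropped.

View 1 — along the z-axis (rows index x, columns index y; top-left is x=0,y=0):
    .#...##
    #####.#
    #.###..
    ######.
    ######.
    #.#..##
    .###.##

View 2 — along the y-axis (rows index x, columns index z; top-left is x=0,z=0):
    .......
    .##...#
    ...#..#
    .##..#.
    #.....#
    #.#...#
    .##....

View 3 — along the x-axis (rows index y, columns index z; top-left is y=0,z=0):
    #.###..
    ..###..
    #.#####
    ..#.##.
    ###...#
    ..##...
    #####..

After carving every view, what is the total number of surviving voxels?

voxel count = 42

start: 7×7×7 = 343 voxels
[1] z-view keeps 34 columns → grid now 238
[2] y-view keeps 15 columns → grid now 78
[3] x-view keeps 27 columns → grid now 42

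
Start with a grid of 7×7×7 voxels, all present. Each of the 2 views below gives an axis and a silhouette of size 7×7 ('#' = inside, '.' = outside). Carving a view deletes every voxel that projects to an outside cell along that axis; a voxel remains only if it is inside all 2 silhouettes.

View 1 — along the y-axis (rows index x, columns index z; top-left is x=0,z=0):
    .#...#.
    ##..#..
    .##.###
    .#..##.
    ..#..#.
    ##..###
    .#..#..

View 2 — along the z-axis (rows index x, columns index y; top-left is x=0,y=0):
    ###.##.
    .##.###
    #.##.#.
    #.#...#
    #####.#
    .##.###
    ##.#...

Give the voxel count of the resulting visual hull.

remaining voxels: 97

before carving: 343 voxels (7×7×7)
  1. axis=1 (XZ plane), |mask|=22  ⇒  voxels=154
  2. axis=2 (XY plane), |mask|=31  ⇒  voxels=97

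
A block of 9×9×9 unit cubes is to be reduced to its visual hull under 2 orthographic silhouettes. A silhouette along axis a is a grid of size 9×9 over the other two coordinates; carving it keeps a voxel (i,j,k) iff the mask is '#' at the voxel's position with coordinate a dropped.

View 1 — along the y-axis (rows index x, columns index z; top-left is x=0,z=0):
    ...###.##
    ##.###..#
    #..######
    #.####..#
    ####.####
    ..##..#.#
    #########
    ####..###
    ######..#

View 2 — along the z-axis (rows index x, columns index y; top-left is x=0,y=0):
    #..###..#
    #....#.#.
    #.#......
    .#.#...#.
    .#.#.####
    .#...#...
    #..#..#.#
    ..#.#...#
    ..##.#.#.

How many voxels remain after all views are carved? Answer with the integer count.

remaining voxels: 216

initial block: 9^3 = 729
V1 y: intersect with XZ mask (59 set) -- 531 left
V2 z: intersect with XY mask (32 set) -- 216 left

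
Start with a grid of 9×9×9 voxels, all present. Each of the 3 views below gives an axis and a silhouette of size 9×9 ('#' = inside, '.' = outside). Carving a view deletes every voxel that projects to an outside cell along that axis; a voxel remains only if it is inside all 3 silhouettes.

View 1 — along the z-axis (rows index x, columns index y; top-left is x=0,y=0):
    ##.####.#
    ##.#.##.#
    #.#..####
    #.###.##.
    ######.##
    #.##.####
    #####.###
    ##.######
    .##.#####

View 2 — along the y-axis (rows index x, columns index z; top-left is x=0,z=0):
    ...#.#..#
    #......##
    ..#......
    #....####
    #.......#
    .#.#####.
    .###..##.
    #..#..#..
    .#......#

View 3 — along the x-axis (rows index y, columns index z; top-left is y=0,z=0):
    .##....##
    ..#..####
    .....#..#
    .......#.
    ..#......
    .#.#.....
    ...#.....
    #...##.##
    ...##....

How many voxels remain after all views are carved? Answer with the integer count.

initial block: 9^3 = 729
  1. axis=2 (XY plane), |mask|=63  ⇒  voxels=567
  2. axis=1 (XZ plane), |mask|=30  ⇒  voxels=211
  3. axis=0 (YZ plane), |mask|=23  ⇒  voxels=58

voxel count = 58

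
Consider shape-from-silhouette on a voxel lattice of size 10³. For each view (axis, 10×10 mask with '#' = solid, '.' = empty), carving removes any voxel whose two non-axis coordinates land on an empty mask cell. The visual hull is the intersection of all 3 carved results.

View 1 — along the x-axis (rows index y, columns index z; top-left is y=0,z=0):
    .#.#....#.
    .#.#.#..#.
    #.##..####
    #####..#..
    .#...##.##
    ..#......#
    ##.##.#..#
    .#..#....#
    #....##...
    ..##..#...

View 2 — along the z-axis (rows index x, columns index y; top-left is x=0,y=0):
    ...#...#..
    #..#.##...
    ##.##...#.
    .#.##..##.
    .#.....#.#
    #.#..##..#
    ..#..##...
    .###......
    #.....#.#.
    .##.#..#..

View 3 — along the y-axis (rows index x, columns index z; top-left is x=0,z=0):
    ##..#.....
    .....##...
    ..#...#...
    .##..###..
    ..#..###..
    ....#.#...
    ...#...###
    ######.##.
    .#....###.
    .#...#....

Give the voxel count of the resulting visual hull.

start: 10×10×10 = 1000 voxels
  1. axis=0 (YZ plane), |mask|=42  ⇒  voxels=420
  2. axis=2 (XY plane), |mask|=37  ⇒  voxels=162
  3. axis=1 (XZ plane), |mask|=36  ⇒  voxels=59

remaining voxels: 59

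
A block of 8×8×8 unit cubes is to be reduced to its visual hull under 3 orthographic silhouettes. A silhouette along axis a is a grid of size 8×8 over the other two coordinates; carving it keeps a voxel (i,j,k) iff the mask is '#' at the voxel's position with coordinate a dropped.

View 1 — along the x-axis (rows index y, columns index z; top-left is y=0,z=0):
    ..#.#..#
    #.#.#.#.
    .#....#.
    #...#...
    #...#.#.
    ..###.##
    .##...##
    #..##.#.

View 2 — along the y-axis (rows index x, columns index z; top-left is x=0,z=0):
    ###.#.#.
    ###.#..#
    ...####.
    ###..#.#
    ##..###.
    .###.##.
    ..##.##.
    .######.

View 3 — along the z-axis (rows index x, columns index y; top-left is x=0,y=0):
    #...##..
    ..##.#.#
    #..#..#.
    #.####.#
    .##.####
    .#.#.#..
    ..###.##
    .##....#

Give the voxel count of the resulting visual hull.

initial block: 8^3 = 512
step 1: project along x, AND mask (27/64) → |grid| = 216
step 2: project along y, AND mask (39/64) → |grid| = 132
step 3: project along z, AND mask (33/64) → |grid| = 61

|visual hull| = 61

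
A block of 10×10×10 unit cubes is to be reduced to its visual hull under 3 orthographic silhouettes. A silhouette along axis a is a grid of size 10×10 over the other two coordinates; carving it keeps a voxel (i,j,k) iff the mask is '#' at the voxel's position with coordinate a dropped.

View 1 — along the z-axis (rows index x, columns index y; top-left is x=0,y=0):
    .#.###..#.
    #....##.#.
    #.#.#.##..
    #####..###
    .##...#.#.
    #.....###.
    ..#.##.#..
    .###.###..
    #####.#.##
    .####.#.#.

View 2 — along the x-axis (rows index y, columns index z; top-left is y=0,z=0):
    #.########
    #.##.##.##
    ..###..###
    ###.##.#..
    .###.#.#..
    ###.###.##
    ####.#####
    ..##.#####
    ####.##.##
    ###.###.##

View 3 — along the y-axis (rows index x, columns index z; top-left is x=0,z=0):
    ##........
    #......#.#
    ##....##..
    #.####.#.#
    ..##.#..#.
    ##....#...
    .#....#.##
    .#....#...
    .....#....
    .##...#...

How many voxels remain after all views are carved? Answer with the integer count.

start: 10×10×10 = 1000 voxels
  1. axis=2 (XY plane), |mask|=54  ⇒  voxels=540
  2. axis=0 (YZ plane), |mask|=73  ⇒  voxels=391
  3. axis=1 (XZ plane), |mask|=33  ⇒  voxels=132

voxel count = 132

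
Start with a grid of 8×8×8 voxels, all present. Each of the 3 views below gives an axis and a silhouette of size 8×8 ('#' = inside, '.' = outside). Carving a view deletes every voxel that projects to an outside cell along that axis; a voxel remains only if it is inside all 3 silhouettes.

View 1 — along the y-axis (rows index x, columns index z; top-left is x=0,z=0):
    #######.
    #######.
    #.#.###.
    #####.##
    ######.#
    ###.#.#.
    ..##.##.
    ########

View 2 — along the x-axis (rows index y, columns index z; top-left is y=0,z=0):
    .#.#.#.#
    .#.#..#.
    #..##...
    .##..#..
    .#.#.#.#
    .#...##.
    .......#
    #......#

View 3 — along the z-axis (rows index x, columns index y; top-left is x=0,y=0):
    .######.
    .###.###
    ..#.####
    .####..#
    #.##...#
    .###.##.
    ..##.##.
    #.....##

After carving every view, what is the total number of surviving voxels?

79 voxels

before carving: 512 voxels (8×8×8)
after view 1 [y-axis, 50 of 64 cells solid] → remaining = 400
after view 2 [x-axis, 23 of 64 cells solid] → remaining = 133
after view 3 [z-axis, 38 of 64 cells solid] → remaining = 79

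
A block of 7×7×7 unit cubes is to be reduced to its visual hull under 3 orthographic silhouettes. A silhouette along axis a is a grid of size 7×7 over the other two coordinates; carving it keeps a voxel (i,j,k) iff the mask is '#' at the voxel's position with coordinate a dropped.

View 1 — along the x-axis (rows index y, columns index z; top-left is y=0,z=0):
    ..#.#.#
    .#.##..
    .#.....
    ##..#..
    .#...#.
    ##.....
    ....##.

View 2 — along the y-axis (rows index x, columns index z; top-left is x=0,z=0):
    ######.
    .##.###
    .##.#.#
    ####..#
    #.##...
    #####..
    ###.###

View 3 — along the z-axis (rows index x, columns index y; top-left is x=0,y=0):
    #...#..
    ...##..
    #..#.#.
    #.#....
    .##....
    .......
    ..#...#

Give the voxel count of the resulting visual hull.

start: 7×7×7 = 343 voxels
carve view 1 (along x, YZ-mask fill 16/49): 112 voxels remain
carve view 2 (along y, XZ-mask fill 34/49): 81 voxels remain
carve view 3 (along z, XY-mask fill 13/49): 21 voxels remain

remaining voxels: 21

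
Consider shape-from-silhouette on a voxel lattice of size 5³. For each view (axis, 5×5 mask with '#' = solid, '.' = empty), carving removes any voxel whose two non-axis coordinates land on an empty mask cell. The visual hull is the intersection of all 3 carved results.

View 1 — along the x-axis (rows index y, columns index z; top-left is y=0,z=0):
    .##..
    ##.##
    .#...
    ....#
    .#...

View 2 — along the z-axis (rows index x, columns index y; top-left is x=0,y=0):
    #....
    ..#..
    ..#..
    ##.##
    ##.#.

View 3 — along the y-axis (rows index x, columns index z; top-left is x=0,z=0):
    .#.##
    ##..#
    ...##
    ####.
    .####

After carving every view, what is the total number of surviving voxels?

14 voxels

before carving: 125 voxels (5×5×5)
step 1: project along x, AND mask (9/25) → |grid| = 45
step 2: project along z, AND mask (10/25) → |grid| = 19
step 3: project along y, AND mask (16/25) → |grid| = 14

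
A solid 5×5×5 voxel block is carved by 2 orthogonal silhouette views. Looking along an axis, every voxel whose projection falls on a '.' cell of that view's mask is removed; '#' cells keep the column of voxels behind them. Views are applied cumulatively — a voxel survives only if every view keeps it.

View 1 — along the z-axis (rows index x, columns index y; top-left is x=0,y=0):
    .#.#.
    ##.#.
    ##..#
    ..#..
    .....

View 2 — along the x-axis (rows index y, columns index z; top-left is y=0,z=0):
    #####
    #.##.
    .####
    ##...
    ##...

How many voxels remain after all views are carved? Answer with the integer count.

start: 5×5×5 = 125 voxels
step 1: project along z, AND mask (9/25) → |grid| = 45
step 2: project along x, AND mask (16/25) → |grid| = 29

remaining voxels: 29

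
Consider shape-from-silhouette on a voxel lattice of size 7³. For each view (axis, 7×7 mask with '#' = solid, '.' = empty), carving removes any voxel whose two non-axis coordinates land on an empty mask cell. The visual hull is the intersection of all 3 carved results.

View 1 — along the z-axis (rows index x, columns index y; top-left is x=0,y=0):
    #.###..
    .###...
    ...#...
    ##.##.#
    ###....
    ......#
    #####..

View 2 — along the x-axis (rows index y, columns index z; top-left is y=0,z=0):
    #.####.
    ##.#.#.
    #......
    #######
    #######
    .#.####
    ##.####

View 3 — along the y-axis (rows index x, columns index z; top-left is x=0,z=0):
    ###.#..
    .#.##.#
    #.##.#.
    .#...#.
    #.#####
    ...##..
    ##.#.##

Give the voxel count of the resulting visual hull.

voxel count = 60

start: 7×7×7 = 343 voxels
carve view 1 (along z, XY-mask fill 22/49): 154 voxels remain
carve view 2 (along x, YZ-mask fill 35/49): 108 voxels remain
carve view 3 (along y, XZ-mask fill 27/49): 60 voxels remain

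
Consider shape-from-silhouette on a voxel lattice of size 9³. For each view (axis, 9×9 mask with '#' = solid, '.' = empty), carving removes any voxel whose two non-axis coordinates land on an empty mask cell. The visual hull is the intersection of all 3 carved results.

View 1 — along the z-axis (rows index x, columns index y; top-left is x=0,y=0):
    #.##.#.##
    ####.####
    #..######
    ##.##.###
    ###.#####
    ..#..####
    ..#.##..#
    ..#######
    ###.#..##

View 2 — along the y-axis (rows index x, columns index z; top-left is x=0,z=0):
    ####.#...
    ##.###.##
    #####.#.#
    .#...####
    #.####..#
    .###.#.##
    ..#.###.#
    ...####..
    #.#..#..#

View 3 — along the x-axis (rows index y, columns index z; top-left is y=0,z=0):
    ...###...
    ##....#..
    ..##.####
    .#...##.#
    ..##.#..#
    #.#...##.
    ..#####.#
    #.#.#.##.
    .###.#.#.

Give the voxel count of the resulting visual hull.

remaining voxels: 162

start: 9×9×9 = 729 voxels
V1 z: intersect with XY mask (58 set) -- 522 left
V2 y: intersect with XZ mask (49 set) -- 320 left
V3 x: intersect with YZ mask (40 set) -- 162 left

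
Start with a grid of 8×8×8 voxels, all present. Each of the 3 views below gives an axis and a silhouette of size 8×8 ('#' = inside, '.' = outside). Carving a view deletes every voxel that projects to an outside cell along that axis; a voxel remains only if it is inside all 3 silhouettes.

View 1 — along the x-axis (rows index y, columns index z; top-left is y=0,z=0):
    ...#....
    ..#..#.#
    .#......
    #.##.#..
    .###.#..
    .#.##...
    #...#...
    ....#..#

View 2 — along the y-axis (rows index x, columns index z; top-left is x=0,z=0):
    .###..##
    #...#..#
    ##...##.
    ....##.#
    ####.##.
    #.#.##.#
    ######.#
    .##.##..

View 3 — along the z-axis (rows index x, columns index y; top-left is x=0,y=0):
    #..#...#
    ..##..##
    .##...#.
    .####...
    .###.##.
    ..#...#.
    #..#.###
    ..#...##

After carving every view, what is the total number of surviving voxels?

voxel count = 43

full grid |V| = 512
step 1: project along x, AND mask (20/64) → |grid| = 160
step 2: project along y, AND mask (37/64) → |grid| = 95
step 3: project along z, AND mask (29/64) → |grid| = 43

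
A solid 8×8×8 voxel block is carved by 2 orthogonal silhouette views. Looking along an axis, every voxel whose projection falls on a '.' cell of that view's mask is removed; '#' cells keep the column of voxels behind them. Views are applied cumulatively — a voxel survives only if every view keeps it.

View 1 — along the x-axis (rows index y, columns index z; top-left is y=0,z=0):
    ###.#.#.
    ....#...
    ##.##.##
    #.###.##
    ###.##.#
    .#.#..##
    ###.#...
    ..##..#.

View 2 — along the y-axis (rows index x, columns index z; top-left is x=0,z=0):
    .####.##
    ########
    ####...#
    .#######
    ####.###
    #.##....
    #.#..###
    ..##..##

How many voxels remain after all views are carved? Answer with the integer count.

before carving: 512 voxels (8×8×8)
[1] x-view keeps 35 columns → grid now 280
[2] y-view keeps 45 columns → grid now 198

voxel count = 198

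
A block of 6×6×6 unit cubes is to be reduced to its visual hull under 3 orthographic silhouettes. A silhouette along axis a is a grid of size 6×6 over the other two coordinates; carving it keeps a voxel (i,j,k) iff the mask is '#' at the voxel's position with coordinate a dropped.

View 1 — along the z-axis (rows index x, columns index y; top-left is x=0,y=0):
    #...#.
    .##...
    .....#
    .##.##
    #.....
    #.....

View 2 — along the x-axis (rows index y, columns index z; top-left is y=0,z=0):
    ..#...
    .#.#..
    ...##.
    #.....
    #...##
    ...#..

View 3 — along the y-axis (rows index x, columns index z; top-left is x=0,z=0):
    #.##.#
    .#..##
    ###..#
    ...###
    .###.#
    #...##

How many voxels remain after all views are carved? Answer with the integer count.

initial block: 6^3 = 216
V1 z: intersect with XY mask (11 set) -- 66 left
V2 x: intersect with YZ mask (10 set) -- 19 left
V3 y: intersect with XZ mask (21 set) -- 12 left

12 voxels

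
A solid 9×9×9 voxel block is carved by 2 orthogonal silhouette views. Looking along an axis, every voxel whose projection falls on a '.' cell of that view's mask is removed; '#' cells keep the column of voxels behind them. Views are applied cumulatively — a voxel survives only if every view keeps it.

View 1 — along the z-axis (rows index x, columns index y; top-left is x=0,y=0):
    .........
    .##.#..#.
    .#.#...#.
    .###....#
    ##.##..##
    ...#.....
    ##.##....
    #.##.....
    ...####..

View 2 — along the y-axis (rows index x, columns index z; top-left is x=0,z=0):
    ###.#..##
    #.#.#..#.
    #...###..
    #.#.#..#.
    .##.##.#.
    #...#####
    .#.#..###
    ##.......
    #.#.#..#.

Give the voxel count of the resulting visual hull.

start: 9×9×9 = 729 voxels
step 1: project along z, AND mask (29/81) → |grid| = 261
step 2: project along y, AND mask (40/81) → |grid| = 122

voxel count = 122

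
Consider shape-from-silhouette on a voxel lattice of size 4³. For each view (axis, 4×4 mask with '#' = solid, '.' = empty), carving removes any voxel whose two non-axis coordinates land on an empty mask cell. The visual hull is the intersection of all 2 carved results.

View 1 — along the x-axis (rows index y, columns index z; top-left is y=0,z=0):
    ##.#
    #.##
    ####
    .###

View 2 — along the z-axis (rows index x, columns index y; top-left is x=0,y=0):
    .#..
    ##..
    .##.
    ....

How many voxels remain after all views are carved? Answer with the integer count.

before carving: 64 voxels (4×4×4)
after view 1 [x-axis, 13 of 16 cells solid] → remaining = 52
after view 2 [z-axis, 5 of 16 cells solid] → remaining = 16

remaining voxels: 16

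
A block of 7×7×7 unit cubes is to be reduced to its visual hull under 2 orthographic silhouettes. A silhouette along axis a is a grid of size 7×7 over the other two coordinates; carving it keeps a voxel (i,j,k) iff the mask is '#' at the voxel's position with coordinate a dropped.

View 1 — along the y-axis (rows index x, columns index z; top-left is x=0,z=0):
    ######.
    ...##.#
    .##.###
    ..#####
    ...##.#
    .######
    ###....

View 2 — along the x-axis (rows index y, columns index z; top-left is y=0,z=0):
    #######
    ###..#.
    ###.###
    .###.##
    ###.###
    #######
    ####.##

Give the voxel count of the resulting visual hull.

remaining voxels: 177

initial block: 7^3 = 343
[1] y-view keeps 31 columns → grid now 217
[2] x-view keeps 41 columns → grid now 177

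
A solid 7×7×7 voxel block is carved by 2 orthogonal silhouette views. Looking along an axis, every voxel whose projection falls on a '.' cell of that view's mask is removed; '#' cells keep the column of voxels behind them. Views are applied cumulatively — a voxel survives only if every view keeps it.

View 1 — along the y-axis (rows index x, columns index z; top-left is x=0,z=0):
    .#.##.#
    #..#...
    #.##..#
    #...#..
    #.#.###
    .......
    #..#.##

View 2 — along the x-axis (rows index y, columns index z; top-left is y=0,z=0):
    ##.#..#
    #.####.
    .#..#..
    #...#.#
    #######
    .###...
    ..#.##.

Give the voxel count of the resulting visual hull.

voxel count = 81

initial block: 7^3 = 343
[1] y-view keeps 21 columns → grid now 147
[2] x-view keeps 27 columns → grid now 81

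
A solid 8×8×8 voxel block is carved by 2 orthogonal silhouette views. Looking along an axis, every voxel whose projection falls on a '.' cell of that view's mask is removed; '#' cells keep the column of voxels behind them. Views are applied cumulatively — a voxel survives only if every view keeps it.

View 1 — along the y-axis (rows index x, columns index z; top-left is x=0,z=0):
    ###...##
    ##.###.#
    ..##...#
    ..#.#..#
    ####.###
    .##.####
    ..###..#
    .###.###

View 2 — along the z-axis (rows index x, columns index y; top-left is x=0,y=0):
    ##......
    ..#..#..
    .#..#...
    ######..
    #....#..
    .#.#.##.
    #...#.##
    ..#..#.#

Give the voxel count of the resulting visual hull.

before carving: 512 voxels (8×8×8)
V1 y: intersect with XZ mask (40 set) -- 320 left
V2 z: intersect with XY mask (25 set) -- 118 left

voxel count = 118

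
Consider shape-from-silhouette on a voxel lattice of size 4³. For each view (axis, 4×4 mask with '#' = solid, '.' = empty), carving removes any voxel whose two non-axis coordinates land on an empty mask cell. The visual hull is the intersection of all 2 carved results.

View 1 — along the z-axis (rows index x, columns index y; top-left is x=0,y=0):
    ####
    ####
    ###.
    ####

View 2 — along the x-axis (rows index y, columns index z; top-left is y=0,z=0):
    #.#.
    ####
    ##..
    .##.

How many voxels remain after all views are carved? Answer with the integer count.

remaining voxels: 38

initial block: 4^3 = 64
carve view 1 (along z, XY-mask fill 15/16): 60 voxels remain
carve view 2 (along x, YZ-mask fill 10/16): 38 voxels remain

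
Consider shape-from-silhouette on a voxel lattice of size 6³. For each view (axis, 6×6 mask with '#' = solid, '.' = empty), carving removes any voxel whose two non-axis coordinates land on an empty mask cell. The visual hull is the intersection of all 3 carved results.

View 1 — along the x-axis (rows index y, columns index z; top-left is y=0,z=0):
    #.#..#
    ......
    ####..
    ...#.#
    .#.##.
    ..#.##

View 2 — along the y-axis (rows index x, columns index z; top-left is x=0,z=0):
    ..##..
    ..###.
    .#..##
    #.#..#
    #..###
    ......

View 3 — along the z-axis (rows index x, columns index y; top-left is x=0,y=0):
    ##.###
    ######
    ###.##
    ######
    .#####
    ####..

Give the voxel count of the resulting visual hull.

full grid |V| = 216
[1] x-view keeps 15 columns → grid now 90
[2] y-view keeps 15 columns → grid now 39
[3] z-view keeps 31 columns → grid now 34

remaining voxels: 34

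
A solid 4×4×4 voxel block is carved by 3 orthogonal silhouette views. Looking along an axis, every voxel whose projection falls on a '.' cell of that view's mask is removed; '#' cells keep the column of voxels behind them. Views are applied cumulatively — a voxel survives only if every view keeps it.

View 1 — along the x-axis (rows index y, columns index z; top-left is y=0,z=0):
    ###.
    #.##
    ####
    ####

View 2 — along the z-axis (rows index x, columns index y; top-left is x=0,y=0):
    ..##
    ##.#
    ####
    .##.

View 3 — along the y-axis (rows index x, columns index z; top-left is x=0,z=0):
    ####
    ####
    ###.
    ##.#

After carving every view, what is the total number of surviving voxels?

34 voxels

full grid |V| = 64
carve view 1 (along x, YZ-mask fill 14/16): 56 voxels remain
carve view 2 (along z, XY-mask fill 11/16): 39 voxels remain
carve view 3 (along y, XZ-mask fill 14/16): 34 voxels remain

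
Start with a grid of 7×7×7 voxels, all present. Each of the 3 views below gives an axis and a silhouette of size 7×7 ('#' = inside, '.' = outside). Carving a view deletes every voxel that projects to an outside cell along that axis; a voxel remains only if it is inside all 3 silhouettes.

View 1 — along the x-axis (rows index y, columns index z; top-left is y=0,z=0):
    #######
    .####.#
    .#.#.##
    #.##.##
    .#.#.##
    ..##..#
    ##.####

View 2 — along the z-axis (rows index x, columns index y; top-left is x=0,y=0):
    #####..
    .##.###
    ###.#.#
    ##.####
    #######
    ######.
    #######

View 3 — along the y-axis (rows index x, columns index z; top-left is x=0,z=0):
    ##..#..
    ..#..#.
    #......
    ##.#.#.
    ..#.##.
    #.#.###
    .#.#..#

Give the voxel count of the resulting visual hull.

|visual hull| = 81

start: 7×7×7 = 343 voxels
step 1: project along x, AND mask (34/49) → |grid| = 238
step 2: project along z, AND mask (41/49) → |grid| = 199
step 3: project along y, AND mask (21/49) → |grid| = 81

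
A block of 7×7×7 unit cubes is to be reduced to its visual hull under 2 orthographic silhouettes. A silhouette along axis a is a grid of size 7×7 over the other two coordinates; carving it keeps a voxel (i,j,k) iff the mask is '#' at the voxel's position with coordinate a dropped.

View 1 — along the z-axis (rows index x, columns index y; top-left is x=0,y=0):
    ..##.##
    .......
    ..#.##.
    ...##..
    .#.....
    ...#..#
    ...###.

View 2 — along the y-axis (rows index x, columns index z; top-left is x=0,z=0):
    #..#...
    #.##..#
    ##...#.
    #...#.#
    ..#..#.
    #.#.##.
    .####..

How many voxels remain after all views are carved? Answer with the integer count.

45 voxels

start: 7×7×7 = 343 voxels
after view 1 [z-axis, 15 of 49 cells solid] → remaining = 105
after view 2 [y-axis, 22 of 49 cells solid] → remaining = 45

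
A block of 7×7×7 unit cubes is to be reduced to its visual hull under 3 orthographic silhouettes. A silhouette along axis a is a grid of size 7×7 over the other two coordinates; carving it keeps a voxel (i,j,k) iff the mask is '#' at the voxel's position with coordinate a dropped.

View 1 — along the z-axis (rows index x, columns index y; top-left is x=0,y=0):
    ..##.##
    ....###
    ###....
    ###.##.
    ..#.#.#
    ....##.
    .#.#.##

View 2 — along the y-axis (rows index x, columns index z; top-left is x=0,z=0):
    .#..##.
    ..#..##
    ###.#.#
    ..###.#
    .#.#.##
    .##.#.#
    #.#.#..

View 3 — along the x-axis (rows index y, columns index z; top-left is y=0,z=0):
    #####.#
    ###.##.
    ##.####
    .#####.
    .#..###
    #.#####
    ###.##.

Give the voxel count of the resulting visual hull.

before carving: 343 voxels (7×7×7)
carve view 1 (along z, XY-mask fill 24/49): 168 voxels remain
carve view 2 (along y, XZ-mask fill 26/49): 88 voxels remain
carve view 3 (along x, YZ-mask fill 37/49): 72 voxels remain

|visual hull| = 72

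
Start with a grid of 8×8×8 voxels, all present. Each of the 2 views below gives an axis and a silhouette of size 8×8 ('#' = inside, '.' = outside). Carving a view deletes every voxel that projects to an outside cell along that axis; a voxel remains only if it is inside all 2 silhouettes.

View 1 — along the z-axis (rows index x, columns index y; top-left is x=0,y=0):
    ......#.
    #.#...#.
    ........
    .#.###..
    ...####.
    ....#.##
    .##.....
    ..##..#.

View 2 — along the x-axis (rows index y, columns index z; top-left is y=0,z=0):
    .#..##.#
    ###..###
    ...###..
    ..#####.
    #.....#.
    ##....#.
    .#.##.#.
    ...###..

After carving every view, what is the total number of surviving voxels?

before carving: 512 voxels (8×8×8)
after view 1 [z-axis, 20 of 64 cells solid] → remaining = 160
after view 2 [x-axis, 30 of 64 cells solid] → remaining = 75

remaining voxels: 75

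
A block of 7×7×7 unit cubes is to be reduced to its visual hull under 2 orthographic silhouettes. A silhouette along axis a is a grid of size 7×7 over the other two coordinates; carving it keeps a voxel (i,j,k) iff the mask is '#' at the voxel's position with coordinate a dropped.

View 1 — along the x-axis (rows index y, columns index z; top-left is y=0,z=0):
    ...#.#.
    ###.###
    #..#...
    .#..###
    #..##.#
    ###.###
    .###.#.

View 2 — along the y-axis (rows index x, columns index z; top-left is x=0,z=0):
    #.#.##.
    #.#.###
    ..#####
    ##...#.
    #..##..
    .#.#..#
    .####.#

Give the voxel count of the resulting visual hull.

initial block: 7^3 = 343
  1. axis=0 (YZ plane), |mask|=28  ⇒  voxels=196
  2. axis=1 (XZ plane), |mask|=28  ⇒  voxels=112

voxel count = 112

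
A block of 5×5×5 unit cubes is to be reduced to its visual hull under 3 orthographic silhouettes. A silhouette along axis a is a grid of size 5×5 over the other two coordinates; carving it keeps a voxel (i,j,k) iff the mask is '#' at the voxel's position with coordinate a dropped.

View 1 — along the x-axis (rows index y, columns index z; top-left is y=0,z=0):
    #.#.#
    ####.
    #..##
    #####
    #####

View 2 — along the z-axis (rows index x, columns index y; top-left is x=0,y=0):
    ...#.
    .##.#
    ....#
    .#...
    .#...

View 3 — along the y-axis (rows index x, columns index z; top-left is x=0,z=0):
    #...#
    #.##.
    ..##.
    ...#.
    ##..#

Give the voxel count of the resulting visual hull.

remaining voxels: 15

before carving: 125 voxels (5×5×5)
after view 1 [x-axis, 20 of 25 cells solid] → remaining = 100
after view 2 [z-axis, 7 of 25 cells solid] → remaining = 30
after view 3 [y-axis, 11 of 25 cells solid] → remaining = 15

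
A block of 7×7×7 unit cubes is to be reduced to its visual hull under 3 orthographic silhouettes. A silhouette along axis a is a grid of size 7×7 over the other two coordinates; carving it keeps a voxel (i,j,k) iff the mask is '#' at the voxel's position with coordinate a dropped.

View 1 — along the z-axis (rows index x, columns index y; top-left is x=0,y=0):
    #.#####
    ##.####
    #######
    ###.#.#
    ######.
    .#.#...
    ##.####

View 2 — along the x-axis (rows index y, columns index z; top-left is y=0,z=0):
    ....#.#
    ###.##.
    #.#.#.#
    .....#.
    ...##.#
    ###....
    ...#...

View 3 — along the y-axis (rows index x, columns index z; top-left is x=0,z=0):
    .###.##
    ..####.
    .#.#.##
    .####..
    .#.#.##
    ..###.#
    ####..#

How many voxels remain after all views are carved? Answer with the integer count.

start: 7×7×7 = 343 voxels
  1. axis=2 (XY plane), |mask|=38  ⇒  voxels=266
  2. axis=0 (YZ plane), |mask|=19  ⇒  voxels=102
  3. axis=1 (XZ plane), |mask|=30  ⇒  voxels=56

remaining voxels: 56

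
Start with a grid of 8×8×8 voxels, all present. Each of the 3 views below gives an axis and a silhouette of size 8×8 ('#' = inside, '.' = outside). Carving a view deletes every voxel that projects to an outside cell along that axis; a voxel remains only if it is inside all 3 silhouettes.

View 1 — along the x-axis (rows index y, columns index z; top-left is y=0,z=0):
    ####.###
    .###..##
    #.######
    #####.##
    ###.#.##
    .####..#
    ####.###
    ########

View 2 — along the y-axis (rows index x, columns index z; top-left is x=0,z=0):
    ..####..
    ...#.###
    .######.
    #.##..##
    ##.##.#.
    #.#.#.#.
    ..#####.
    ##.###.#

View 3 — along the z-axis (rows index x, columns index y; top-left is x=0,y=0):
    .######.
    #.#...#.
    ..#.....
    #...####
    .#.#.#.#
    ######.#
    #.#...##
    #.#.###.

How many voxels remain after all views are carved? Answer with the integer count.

136 voxels

start: 8×8×8 = 512 voxels
step 1: project along x, AND mask (52/64) → |grid| = 416
step 2: project along y, AND mask (39/64) → |grid| = 250
step 3: project along z, AND mask (35/64) → |grid| = 136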